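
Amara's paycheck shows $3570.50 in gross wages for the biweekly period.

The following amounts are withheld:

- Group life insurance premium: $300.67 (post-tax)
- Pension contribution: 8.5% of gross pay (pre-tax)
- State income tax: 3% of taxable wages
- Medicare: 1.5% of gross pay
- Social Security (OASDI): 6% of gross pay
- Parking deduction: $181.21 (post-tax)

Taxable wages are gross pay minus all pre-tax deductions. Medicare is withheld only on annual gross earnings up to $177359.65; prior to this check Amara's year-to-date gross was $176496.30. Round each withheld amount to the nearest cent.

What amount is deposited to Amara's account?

$2459.94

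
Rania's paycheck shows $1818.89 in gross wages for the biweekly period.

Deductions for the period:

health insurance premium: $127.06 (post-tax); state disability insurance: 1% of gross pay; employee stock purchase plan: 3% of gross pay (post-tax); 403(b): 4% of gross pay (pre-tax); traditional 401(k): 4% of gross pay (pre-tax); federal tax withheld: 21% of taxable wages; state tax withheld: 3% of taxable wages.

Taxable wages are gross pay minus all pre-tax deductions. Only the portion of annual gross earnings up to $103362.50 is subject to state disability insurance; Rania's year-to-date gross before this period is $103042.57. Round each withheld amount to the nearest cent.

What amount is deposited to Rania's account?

$1086.93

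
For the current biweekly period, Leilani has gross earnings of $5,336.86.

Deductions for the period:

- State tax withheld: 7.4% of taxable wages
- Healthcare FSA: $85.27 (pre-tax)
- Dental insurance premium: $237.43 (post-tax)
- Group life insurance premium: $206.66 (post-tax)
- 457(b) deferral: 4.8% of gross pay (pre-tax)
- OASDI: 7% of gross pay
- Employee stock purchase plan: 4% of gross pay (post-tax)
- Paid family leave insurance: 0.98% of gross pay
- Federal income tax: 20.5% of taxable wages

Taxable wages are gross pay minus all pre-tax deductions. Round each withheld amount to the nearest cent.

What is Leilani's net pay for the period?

$2,518.26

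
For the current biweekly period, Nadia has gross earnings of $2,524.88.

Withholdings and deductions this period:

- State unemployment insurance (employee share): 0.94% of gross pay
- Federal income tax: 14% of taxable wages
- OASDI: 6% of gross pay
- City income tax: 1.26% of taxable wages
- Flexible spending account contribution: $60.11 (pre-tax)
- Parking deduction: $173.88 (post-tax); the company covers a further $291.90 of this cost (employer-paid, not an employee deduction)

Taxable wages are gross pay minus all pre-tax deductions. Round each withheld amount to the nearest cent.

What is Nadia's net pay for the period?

$1,739.54

Flexible spending account contribution: $60.11
Taxable wages = $2,524.88 − $60.11 = $2,464.77
Federal income tax: $2,464.77 × 0.14 = $345.07
City income tax: $2,464.77 × 0.0126 = $31.06
OASDI: $2,524.88 × 0.06 = $151.49
State unemployment insurance (employee share): $2,524.88 × 0.0094 = $23.73
Parking deduction: $173.88
(Employer's $291.90 toward parking deduction is not withheld from the employee.)
Total deductions = $60.11 + $345.07 + $31.06 + $151.49 + $23.73 + $173.88 = $785.34
Net pay = $2,524.88 − $785.34 = $1,739.54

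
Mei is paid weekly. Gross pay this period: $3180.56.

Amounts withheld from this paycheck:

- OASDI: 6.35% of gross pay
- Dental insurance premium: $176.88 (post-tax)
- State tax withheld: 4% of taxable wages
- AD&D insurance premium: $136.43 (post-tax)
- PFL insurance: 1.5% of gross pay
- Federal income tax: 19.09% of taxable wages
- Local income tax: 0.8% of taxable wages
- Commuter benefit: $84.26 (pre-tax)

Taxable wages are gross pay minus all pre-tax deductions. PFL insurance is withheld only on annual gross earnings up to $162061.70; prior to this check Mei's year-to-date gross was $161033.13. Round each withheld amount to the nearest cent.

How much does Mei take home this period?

Commuter benefit: $84.26
Taxable wages = $3180.56 − $84.26 = $3096.30
Local income tax: $3096.30 × 0.008 = $24.77
State tax withheld: $3096.30 × 0.04 = $123.85
Federal income tax: $3096.30 × 0.1909 = $591.08
OASDI: $3180.56 × 0.0635 = $201.97
PFL insurance: only $162061.70 − $161033.13 = $1028.57 of this check is subject → $1028.57 × 0.015 = $15.43
AD&D insurance premium: $136.43
Dental insurance premium: $176.88
Total deductions = $84.26 + $24.77 + $123.85 + $591.08 + $201.97 + $15.43 + $136.43 + $176.88 = $1354.67
Net pay = $3180.56 − $1354.67 = $1825.89

$1825.89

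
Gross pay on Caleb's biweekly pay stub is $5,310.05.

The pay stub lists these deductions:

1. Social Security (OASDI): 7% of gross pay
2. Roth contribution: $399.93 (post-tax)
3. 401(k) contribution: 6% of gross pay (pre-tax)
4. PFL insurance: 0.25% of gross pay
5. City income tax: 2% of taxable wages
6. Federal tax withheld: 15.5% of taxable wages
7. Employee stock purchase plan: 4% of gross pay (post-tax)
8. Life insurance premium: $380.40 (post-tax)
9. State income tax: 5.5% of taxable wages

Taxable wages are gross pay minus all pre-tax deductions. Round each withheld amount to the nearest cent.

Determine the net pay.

$2,465.71

401(k) contribution: $5,310.05 × 0.06 = $318.60
Taxable wages = $5,310.05 − $318.60 = $4,991.45
City income tax: $4,991.45 × 0.02 = $99.83
Federal tax withheld: $4,991.45 × 0.155 = $773.67
State income tax: $4,991.45 × 0.055 = $274.53
Social Security (OASDI): $5,310.05 × 0.07 = $371.70
PFL insurance: $5,310.05 × 0.0025 = $13.28
Life insurance premium: $380.40
Roth contribution: $399.93
Employee stock purchase plan: $5,310.05 × 0.04 = $212.40
Total deductions = $318.60 + $99.83 + $773.67 + $274.53 + $371.70 + $13.28 + $380.40 + $399.93 + $212.40 = $2,844.34
Net pay = $5,310.05 − $2,844.34 = $2,465.71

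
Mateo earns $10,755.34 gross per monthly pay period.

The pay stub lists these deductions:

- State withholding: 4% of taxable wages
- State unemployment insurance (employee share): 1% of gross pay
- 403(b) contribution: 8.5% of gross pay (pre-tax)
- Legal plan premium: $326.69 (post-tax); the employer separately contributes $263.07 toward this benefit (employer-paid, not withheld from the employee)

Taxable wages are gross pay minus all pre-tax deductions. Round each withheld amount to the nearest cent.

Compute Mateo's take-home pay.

$9,013.25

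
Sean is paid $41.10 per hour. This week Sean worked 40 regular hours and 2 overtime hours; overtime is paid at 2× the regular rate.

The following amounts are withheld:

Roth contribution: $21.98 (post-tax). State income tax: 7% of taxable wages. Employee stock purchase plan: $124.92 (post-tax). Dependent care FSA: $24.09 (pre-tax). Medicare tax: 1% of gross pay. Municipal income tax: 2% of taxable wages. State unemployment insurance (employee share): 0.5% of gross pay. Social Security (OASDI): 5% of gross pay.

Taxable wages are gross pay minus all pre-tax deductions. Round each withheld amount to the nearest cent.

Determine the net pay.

$1,359.28

Regular pay: 40 × $41.10 = $1,644.00
Overtime pay: 2 × $41.10 × 2 = $164.40
Gross pay = $1,644.00 + $164.40 = $1,808.40
Dependent care FSA: $24.09
Taxable wages = $1,808.40 − $24.09 = $1,784.31
State income tax: $1,784.31 × 0.07 = $124.90
Municipal income tax: $1,784.31 × 0.02 = $35.69
State unemployment insurance (employee share): $1,808.40 × 0.005 = $9.04
Social Security (OASDI): $1,808.40 × 0.05 = $90.42
Medicare tax: $1,808.40 × 0.01 = $18.08
Roth contribution: $21.98
Employee stock purchase plan: $124.92
Total deductions = $24.09 + $124.90 + $35.69 + $9.04 + $90.42 + $18.08 + $21.98 + $124.92 = $449.12
Net pay = $1,808.40 − $449.12 = $1,359.28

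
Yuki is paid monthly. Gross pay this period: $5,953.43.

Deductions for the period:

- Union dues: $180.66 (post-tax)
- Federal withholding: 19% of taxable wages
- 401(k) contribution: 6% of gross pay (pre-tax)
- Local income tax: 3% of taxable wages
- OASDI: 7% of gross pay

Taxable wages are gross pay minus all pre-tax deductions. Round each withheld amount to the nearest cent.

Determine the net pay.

$3,767.65

401(k) contribution: $5,953.43 × 0.06 = $357.21
Taxable wages = $5,953.43 − $357.21 = $5,596.22
Local income tax: $5,596.22 × 0.03 = $167.89
Federal withholding: $5,596.22 × 0.19 = $1,063.28
OASDI: $5,953.43 × 0.07 = $416.74
Union dues: $180.66
Total deductions = $357.21 + $167.89 + $1,063.28 + $416.74 + $180.66 = $2,185.78
Net pay = $5,953.43 − $2,185.78 = $3,767.65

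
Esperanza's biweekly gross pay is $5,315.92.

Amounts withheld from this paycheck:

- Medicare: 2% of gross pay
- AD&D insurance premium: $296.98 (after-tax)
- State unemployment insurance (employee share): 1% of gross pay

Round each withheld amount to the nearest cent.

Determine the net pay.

Medicare: $5,315.92 × 0.02 = $106.32
State unemployment insurance (employee share): $5,315.92 × 0.01 = $53.16
AD&D insurance premium: $296.98
Total deductions = $106.32 + $53.16 + $296.98 = $456.46
Net pay = $5,315.92 − $456.46 = $4,859.46

$4,859.46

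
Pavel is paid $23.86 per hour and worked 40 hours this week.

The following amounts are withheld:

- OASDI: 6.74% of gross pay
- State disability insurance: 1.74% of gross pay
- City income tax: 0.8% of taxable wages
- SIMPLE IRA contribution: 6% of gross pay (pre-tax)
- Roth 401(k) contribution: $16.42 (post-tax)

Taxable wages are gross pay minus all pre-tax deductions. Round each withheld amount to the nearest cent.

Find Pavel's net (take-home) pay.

Gross pay: 40 × $23.86 = $954.40
SIMPLE IRA contribution: $954.40 × 0.06 = $57.26
Taxable wages = $954.40 − $57.26 = $897.14
City income tax: $897.14 × 0.008 = $7.18
State disability insurance: $954.40 × 0.0174 = $16.61
OASDI: $954.40 × 0.0674 = $64.33
Roth 401(k) contribution: $16.42
Total deductions = $57.26 + $7.18 + $16.61 + $64.33 + $16.42 = $161.80
Net pay = $954.40 − $161.80 = $792.60

$792.60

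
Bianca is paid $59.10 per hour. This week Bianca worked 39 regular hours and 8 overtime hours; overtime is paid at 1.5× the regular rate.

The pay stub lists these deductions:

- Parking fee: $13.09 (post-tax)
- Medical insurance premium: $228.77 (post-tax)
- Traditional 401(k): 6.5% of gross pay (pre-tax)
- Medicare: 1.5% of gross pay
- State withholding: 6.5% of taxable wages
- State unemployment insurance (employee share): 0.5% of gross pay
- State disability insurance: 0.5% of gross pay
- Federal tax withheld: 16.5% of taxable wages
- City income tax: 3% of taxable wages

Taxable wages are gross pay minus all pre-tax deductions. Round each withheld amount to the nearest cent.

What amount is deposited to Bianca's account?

Regular pay: 39 × $59.10 = $2304.90
Overtime pay: 8 × $59.10 × 1.5 = $709.20
Gross pay = $2304.90 + $709.20 = $3014.10
Traditional 401(k): $3014.10 × 0.065 = $195.92
Taxable wages = $3014.10 − $195.92 = $2818.18
State withholding: $2818.18 × 0.065 = $183.18
Federal tax withheld: $2818.18 × 0.165 = $465.00
City income tax: $2818.18 × 0.03 = $84.55
State unemployment insurance (employee share): $3014.10 × 0.005 = $15.07
Medicare: $3014.10 × 0.015 = $45.21
State disability insurance: $3014.10 × 0.005 = $15.07
Parking fee: $13.09
Medical insurance premium: $228.77
Total deductions = $195.92 + $183.18 + $465.00 + $84.55 + $15.07 + $45.21 + $15.07 + $13.09 + $228.77 = $1245.86
Net pay = $3014.10 − $1245.86 = $1768.24

$1768.24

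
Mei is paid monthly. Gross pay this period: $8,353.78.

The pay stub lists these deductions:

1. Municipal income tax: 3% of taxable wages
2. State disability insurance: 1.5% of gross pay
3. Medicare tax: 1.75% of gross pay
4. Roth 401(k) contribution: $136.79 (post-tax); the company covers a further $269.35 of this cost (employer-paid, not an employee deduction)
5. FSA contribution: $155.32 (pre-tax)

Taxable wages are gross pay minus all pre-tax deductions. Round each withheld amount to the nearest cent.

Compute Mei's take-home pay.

$7,544.22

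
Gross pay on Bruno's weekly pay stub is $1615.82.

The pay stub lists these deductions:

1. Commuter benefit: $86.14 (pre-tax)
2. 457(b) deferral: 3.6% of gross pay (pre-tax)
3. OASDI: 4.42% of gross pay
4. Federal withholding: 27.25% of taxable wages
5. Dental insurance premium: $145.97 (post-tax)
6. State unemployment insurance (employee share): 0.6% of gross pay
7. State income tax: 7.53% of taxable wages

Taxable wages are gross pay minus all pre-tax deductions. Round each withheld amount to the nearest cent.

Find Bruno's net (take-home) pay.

$732.64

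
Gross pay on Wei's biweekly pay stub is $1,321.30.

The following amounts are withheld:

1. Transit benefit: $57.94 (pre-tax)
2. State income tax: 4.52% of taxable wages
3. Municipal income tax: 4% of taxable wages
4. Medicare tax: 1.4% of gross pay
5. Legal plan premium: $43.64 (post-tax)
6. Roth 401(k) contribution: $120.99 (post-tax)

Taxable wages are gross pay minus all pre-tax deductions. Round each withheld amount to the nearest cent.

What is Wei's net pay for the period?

$972.60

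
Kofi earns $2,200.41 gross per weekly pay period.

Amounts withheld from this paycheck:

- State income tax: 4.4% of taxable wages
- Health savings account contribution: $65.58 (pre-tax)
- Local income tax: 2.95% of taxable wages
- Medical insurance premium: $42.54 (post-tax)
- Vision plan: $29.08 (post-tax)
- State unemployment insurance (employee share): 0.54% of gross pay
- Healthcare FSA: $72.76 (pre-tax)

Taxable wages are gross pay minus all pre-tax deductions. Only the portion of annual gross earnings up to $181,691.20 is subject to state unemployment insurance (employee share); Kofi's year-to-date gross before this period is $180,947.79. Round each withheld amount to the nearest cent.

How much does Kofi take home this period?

$1,834.88

Health savings account contribution: $65.58
Healthcare FSA: $72.76
Pre-tax total = $65.58 + $72.76 = $138.34
Taxable wages = $2,200.41 − $138.34 = $2,062.07
Local income tax: $2,062.07 × 0.0295 = $60.83
State income tax: $2,062.07 × 0.044 = $90.73
State unemployment insurance (employee share): only $181,691.20 − $180,947.79 = $743.41 of this check is subject → $743.41 × 0.0054 = $4.01
Medical insurance premium: $42.54
Vision plan: $29.08
Total deductions = $65.58 + $72.76 + $60.83 + $90.73 + $4.01 + $42.54 + $29.08 = $365.53
Net pay = $2,200.41 − $365.53 = $1,834.88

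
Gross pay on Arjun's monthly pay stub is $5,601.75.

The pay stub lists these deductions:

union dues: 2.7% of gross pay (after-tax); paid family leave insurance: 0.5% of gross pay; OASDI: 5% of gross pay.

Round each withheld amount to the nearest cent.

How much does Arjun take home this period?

$5,142.40

OASDI: $5,601.75 × 0.05 = $280.09
Paid family leave insurance: $5,601.75 × 0.005 = $28.01
Union dues: $5,601.75 × 0.027 = $151.25
Total deductions = $280.09 + $28.01 + $151.25 = $459.35
Net pay = $5,601.75 − $459.35 = $5,142.40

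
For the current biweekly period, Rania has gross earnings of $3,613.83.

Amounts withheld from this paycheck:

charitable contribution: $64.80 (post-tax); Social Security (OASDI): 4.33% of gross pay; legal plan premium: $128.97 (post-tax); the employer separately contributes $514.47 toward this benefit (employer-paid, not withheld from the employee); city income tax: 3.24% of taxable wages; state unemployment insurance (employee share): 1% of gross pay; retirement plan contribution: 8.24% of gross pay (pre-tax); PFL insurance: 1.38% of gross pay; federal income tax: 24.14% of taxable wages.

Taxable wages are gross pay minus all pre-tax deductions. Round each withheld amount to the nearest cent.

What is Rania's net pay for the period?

Retirement plan contribution: $3,613.83 × 0.0824 = $297.78
Taxable wages = $3,613.83 − $297.78 = $3,316.05
City income tax: $3,316.05 × 0.0324 = $107.44
Federal income tax: $3,316.05 × 0.2414 = $800.49
Social Security (OASDI): $3,613.83 × 0.0433 = $156.48
PFL insurance: $3,613.83 × 0.0138 = $49.87
State unemployment insurance (employee share): $3,613.83 × 0.01 = $36.14
Charitable contribution: $64.80
Legal plan premium: $128.97
(Employer's $514.47 toward legal plan premium is not withheld from the employee.)
Total deductions = $297.78 + $107.44 + $800.49 + $156.48 + $49.87 + $36.14 + $64.80 + $128.97 = $1,641.97
Net pay = $3,613.83 − $1,641.97 = $1,971.86

$1,971.86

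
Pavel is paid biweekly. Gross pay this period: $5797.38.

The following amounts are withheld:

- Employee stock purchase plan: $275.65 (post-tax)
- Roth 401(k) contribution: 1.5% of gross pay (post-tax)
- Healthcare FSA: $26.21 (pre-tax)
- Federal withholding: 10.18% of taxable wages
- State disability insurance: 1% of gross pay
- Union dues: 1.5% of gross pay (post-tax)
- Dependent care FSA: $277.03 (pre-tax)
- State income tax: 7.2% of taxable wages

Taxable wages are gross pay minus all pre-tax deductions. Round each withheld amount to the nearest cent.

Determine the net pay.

$4031.72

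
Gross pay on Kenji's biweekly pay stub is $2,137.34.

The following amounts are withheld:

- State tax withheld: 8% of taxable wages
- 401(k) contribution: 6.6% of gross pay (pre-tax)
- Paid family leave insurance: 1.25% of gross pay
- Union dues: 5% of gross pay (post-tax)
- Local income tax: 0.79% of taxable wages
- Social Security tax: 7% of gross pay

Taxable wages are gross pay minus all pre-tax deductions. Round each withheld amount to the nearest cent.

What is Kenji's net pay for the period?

$1,537.61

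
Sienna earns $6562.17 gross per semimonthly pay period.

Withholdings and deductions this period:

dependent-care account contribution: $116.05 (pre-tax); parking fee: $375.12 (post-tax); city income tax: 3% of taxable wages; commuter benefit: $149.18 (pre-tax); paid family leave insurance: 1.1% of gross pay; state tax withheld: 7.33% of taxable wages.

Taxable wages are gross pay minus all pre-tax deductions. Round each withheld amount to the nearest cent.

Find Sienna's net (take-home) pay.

Dependent-care account contribution: $116.05
Commuter benefit: $149.18
Pre-tax total = $116.05 + $149.18 = $265.23
Taxable wages = $6562.17 − $265.23 = $6296.94
State tax withheld: $6296.94 × 0.0733 = $461.57
City income tax: $6296.94 × 0.03 = $188.91
Paid family leave insurance: $6562.17 × 0.011 = $72.18
Parking fee: $375.12
Total deductions = $116.05 + $149.18 + $461.57 + $188.91 + $72.18 + $375.12 = $1363.01
Net pay = $6562.17 − $1363.01 = $5199.16

$5199.16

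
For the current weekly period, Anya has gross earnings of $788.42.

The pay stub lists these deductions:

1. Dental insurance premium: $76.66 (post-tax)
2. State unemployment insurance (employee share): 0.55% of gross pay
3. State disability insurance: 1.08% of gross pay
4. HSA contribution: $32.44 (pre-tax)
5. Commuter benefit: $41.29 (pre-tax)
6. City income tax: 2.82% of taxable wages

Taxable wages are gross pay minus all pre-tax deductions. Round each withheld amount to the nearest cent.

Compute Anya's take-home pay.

$605.03

Commuter benefit: $41.29
HSA contribution: $32.44
Pre-tax total = $41.29 + $32.44 = $73.73
Taxable wages = $788.42 − $73.73 = $714.69
City income tax: $714.69 × 0.0282 = $20.15
State unemployment insurance (employee share): $788.42 × 0.0055 = $4.34
State disability insurance: $788.42 × 0.0108 = $8.51
Dental insurance premium: $76.66
Total deductions = $41.29 + $32.44 + $20.15 + $4.34 + $8.51 + $76.66 = $183.39
Net pay = $788.42 − $183.39 = $605.03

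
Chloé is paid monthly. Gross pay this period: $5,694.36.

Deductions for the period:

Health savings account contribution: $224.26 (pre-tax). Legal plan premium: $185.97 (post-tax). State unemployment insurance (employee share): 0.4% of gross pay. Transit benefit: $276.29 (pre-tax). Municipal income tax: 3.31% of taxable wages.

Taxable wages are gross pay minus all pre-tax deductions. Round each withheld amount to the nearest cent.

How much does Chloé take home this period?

$4,813.14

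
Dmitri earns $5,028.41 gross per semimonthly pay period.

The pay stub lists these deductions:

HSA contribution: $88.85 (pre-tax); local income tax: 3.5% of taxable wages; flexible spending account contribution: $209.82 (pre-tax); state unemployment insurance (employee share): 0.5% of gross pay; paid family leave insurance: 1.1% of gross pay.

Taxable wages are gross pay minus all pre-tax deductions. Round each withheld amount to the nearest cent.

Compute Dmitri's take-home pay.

Flexible spending account contribution: $209.82
HSA contribution: $88.85
Pre-tax total = $209.82 + $88.85 = $298.67
Taxable wages = $5,028.41 − $298.67 = $4,729.74
Local income tax: $4,729.74 × 0.035 = $165.54
State unemployment insurance (employee share): $5,028.41 × 0.005 = $25.14
Paid family leave insurance: $5,028.41 × 0.011 = $55.31
Total deductions = $209.82 + $88.85 + $165.54 + $25.14 + $55.31 = $544.66
Net pay = $5,028.41 − $544.66 = $4,483.75

$4,483.75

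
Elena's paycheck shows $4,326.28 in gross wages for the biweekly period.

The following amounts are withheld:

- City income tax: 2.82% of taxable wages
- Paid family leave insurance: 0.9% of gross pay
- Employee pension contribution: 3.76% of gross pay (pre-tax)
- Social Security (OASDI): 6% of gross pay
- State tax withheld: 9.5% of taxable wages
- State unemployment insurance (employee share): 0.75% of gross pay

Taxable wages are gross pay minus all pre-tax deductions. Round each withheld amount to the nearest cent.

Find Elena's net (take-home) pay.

$3,319.69

Employee pension contribution: $4,326.28 × 0.0376 = $162.67
Taxable wages = $4,326.28 − $162.67 = $4,163.61
State tax withheld: $4,163.61 × 0.095 = $395.54
City income tax: $4,163.61 × 0.0282 = $117.41
Social Security (OASDI): $4,326.28 × 0.06 = $259.58
State unemployment insurance (employee share): $4,326.28 × 0.0075 = $32.45
Paid family leave insurance: $4,326.28 × 0.009 = $38.94
Total deductions = $162.67 + $395.54 + $117.41 + $259.58 + $32.45 + $38.94 = $1,006.59
Net pay = $4,326.28 − $1,006.59 = $3,319.69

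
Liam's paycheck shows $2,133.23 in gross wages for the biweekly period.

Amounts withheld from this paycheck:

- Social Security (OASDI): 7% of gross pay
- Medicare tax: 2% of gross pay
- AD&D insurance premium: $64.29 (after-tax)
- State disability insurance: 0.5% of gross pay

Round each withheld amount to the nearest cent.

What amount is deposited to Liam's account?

Social Security (OASDI): $2,133.23 × 0.07 = $149.33
State disability insurance: $2,133.23 × 0.005 = $10.67
Medicare tax: $2,133.23 × 0.02 = $42.66
AD&D insurance premium: $64.29
Total deductions = $149.33 + $10.67 + $42.66 + $64.29 = $266.95
Net pay = $2,133.23 − $266.95 = $1,866.28

$1,866.28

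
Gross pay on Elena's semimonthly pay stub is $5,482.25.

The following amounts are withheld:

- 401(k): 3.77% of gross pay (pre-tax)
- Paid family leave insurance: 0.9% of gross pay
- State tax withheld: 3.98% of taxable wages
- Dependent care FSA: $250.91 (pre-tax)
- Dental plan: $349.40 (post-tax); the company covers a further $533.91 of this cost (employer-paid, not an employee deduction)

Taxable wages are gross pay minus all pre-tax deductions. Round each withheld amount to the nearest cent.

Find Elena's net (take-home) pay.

$4,425.94

401(k): $5,482.25 × 0.0377 = $206.68
Dependent care FSA: $250.91
Pre-tax total = $206.68 + $250.91 = $457.59
Taxable wages = $5,482.25 − $457.59 = $5,024.66
State tax withheld: $5,024.66 × 0.0398 = $199.98
Paid family leave insurance: $5,482.25 × 0.009 = $49.34
Dental plan: $349.40
(Employer's $533.91 toward dental plan is not withheld from the employee.)
Total deductions = $206.68 + $250.91 + $199.98 + $49.34 + $349.40 = $1,056.31
Net pay = $5,482.25 − $1,056.31 = $4,425.94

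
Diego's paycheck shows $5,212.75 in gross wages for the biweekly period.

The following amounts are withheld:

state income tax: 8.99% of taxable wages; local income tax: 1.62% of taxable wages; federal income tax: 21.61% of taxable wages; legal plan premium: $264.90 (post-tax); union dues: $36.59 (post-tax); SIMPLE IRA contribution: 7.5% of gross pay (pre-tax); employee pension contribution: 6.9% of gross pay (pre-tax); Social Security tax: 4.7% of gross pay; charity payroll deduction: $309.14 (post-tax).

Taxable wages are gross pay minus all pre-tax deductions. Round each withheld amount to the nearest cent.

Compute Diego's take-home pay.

SIMPLE IRA contribution: $5,212.75 × 0.075 = $390.96
Employee pension contribution: $5,212.75 × 0.069 = $359.68
Pre-tax total = $390.96 + $359.68 = $750.64
Taxable wages = $5,212.75 − $750.64 = $4,462.11
State income tax: $4,462.11 × 0.0899 = $401.14
Federal income tax: $4,462.11 × 0.2161 = $964.26
Local income tax: $4,462.11 × 0.0162 = $72.29
Social Security tax: $5,212.75 × 0.047 = $245.00
Legal plan premium: $264.90
Charity payroll deduction: $309.14
Union dues: $36.59
Total deductions = $390.96 + $359.68 + $401.14 + $964.26 + $72.29 + $245.00 + $264.90 + $309.14 + $36.59 = $3,043.96
Net pay = $5,212.75 − $3,043.96 = $2,168.79

$2,168.79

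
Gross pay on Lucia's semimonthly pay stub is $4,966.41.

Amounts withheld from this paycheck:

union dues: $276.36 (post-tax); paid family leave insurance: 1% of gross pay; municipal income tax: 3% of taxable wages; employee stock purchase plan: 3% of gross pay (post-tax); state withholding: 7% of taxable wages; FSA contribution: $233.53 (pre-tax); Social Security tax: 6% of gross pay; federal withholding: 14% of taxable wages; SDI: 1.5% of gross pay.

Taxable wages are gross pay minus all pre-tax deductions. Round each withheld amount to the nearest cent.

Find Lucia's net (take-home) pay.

$2,749.50

FSA contribution: $233.53
Taxable wages = $4,966.41 − $233.53 = $4,732.88
Federal withholding: $4,732.88 × 0.14 = $662.60
Municipal income tax: $4,732.88 × 0.03 = $141.99
State withholding: $4,732.88 × 0.07 = $331.30
Paid family leave insurance: $4,966.41 × 0.01 = $49.66
SDI: $4,966.41 × 0.015 = $74.50
Social Security tax: $4,966.41 × 0.06 = $297.98
Union dues: $276.36
Employee stock purchase plan: $4,966.41 × 0.03 = $148.99
Total deductions = $233.53 + $662.60 + $141.99 + $331.30 + $49.66 + $74.50 + $297.98 + $276.36 + $148.99 = $2,216.91
Net pay = $4,966.41 − $2,216.91 = $2,749.50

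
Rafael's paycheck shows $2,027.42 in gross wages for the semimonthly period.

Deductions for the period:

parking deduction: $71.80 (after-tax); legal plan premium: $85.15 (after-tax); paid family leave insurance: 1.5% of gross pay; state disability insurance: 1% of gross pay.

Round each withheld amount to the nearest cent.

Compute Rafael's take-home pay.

Paid family leave insurance: $2,027.42 × 0.015 = $30.41
State disability insurance: $2,027.42 × 0.01 = $20.27
Legal plan premium: $85.15
Parking deduction: $71.80
Total deductions = $30.41 + $20.27 + $85.15 + $71.80 = $207.63
Net pay = $2,027.42 − $207.63 = $1,819.79

$1,819.79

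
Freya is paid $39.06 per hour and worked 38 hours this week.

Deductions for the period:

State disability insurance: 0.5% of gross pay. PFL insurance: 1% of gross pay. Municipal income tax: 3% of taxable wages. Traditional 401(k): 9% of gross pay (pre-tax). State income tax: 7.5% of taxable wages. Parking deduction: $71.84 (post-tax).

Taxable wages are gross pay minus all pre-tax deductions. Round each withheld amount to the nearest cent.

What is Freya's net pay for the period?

Gross pay: 38 × $39.06 = $1,484.28
Traditional 401(k): $1,484.28 × 0.09 = $133.59
Taxable wages = $1,484.28 − $133.59 = $1,350.69
State income tax: $1,350.69 × 0.075 = $101.30
Municipal income tax: $1,350.69 × 0.03 = $40.52
State disability insurance: $1,484.28 × 0.005 = $7.42
PFL insurance: $1,484.28 × 0.01 = $14.84
Parking deduction: $71.84
Total deductions = $133.59 + $101.30 + $40.52 + $7.42 + $14.84 + $71.84 = $369.51
Net pay = $1,484.28 − $369.51 = $1,114.77

$1,114.77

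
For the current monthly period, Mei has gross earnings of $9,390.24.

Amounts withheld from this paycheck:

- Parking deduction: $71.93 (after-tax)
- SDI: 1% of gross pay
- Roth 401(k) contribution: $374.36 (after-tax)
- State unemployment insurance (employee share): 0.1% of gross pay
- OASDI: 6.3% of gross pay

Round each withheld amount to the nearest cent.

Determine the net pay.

$8,249.07

SDI: $9,390.24 × 0.01 = $93.90
OASDI: $9,390.24 × 0.063 = $591.59
State unemployment insurance (employee share): $9,390.24 × 0.001 = $9.39
Roth 401(k) contribution: $374.36
Parking deduction: $71.93
Total deductions = $93.90 + $591.59 + $9.39 + $374.36 + $71.93 = $1,141.17
Net pay = $9,390.24 − $1,141.17 = $8,249.07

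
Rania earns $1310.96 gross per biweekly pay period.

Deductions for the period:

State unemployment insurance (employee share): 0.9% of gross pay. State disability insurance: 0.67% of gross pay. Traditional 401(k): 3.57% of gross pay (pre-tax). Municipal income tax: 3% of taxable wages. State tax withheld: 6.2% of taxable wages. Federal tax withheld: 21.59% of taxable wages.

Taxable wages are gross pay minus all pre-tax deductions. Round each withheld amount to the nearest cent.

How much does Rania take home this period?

Traditional 401(k): $1310.96 × 0.0357 = $46.80
Taxable wages = $1310.96 − $46.80 = $1264.16
Municipal income tax: $1264.16 × 0.03 = $37.92
Federal tax withheld: $1264.16 × 0.2159 = $272.93
State tax withheld: $1264.16 × 0.062 = $78.38
State unemployment insurance (employee share): $1310.96 × 0.009 = $11.80
State disability insurance: $1310.96 × 0.0067 = $8.78
Total deductions = $46.80 + $37.92 + $272.93 + $78.38 + $11.80 + $8.78 = $456.61
Net pay = $1310.96 − $456.61 = $854.35

$854.35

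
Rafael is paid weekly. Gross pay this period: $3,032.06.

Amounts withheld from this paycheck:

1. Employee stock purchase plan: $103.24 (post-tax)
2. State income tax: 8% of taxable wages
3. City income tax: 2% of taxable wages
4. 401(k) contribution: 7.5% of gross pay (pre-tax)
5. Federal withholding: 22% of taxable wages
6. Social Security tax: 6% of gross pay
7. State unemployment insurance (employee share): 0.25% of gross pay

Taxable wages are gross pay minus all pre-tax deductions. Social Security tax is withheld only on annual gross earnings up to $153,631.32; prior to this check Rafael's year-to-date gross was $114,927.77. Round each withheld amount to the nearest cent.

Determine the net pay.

$1,614.43

401(k) contribution: $3,032.06 × 0.075 = $227.40
Taxable wages = $3,032.06 − $227.40 = $2,804.66
City income tax: $2,804.66 × 0.02 = $56.09
State income tax: $2,804.66 × 0.08 = $224.37
Federal withholding: $2,804.66 × 0.22 = $617.03
Social Security tax: cap not yet reached, full $3,032.06 is subject → $3,032.06 × 0.06 = $181.92
State unemployment insurance (employee share): $3,032.06 × 0.0025 = $7.58
Employee stock purchase plan: $103.24
Total deductions = $227.40 + $56.09 + $224.37 + $617.03 + $181.92 + $7.58 + $103.24 = $1,417.63
Net pay = $3,032.06 − $1,417.63 = $1,614.43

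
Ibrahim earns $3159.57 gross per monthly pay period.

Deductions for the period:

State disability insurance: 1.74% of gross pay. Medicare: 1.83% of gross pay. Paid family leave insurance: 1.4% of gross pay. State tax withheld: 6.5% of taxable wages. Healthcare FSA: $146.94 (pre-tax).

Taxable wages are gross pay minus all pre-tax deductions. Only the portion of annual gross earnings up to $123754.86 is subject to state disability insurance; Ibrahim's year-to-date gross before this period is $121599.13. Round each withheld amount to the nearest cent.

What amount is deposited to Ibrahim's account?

$2677.25

Healthcare FSA: $146.94
Taxable wages = $3159.57 − $146.94 = $3012.63
State tax withheld: $3012.63 × 0.065 = $195.82
State disability insurance: only $123754.86 − $121599.13 = $2155.73 of this check is subject → $2155.73 × 0.0174 = $37.51
Medicare: $3159.57 × 0.0183 = $57.82
Paid family leave insurance: $3159.57 × 0.014 = $44.23
Total deductions = $146.94 + $195.82 + $37.51 + $57.82 + $44.23 = $482.32
Net pay = $3159.57 − $482.32 = $2677.25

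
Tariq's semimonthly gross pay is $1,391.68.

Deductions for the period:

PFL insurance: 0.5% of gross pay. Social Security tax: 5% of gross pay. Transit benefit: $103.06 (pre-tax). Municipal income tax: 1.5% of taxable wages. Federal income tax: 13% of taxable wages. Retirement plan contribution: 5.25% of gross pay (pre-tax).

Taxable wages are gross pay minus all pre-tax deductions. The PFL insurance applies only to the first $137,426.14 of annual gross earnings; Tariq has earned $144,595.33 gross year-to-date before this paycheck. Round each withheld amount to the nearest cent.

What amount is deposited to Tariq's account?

$969.73

Transit benefit: $103.06
Retirement plan contribution: $1,391.68 × 0.0525 = $73.06
Pre-tax total = $103.06 + $73.06 = $176.12
Taxable wages = $1,391.68 − $176.12 = $1,215.56
Municipal income tax: $1,215.56 × 0.015 = $18.23
Federal income tax: $1,215.56 × 0.13 = $158.02
PFL insurance: annual cap $137,426.14 already reached (YTD $144,595.33), so $0.00
Social Security tax: $1,391.68 × 0.05 = $69.58
Total deductions = $103.06 + $73.06 + $18.23 + $158.02 + $0.00 + $69.58 = $421.95
Net pay = $1,391.68 − $421.95 = $969.73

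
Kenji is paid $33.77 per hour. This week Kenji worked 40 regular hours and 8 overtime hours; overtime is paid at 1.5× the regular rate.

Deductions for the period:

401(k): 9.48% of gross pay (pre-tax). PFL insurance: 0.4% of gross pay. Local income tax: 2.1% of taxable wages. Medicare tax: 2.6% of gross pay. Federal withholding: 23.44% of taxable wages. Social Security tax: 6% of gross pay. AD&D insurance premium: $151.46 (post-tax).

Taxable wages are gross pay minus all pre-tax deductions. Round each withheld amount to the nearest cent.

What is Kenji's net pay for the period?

$874.09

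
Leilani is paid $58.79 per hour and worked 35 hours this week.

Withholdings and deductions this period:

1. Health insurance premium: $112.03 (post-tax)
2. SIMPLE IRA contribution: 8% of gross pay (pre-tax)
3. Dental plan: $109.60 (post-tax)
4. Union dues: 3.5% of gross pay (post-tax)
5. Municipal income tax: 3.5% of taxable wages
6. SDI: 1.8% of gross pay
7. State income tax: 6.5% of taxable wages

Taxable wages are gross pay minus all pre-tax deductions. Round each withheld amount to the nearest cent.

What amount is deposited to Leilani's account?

Gross pay: 35 × $58.79 = $2057.65
SIMPLE IRA contribution: $2057.65 × 0.08 = $164.61
Taxable wages = $2057.65 − $164.61 = $1893.04
State income tax: $1893.04 × 0.065 = $123.05
Municipal income tax: $1893.04 × 0.035 = $66.26
SDI: $2057.65 × 0.018 = $37.04
Health insurance premium: $112.03
Dental plan: $109.60
Union dues: $2057.65 × 0.035 = $72.02
Total deductions = $164.61 + $123.05 + $66.26 + $37.04 + $112.03 + $109.60 + $72.02 = $684.61
Net pay = $2057.65 − $684.61 = $1373.04

$1373.04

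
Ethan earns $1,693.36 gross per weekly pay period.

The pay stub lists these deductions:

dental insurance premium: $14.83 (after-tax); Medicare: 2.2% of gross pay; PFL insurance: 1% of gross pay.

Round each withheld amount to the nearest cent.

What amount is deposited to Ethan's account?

Medicare: $1,693.36 × 0.022 = $37.25
PFL insurance: $1,693.36 × 0.01 = $16.93
Dental insurance premium: $14.83
Total deductions = $37.25 + $16.93 + $14.83 = $69.01
Net pay = $1,693.36 − $69.01 = $1,624.35

$1,624.35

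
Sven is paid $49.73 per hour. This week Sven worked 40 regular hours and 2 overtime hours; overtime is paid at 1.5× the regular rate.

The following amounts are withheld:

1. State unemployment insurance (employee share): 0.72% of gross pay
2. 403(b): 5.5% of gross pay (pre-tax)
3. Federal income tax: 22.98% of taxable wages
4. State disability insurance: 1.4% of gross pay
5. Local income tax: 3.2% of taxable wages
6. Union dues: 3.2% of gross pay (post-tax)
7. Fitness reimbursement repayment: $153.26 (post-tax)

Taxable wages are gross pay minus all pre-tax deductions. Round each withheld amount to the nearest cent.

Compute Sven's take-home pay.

$1224.71

Regular pay: 40 × $49.73 = $1989.20
Overtime pay: 2 × $49.73 × 1.5 = $149.19
Gross pay = $1989.20 + $149.19 = $2138.39
403(b): $2138.39 × 0.055 = $117.61
Taxable wages = $2138.39 − $117.61 = $2020.78
Federal income tax: $2020.78 × 0.2298 = $464.38
Local income tax: $2020.78 × 0.032 = $64.66
State disability insurance: $2138.39 × 0.014 = $29.94
State unemployment insurance (employee share): $2138.39 × 0.0072 = $15.40
Fitness reimbursement repayment: $153.26
Union dues: $2138.39 × 0.032 = $68.43
Total deductions = $117.61 + $464.38 + $64.66 + $29.94 + $15.40 + $153.26 + $68.43 = $913.68
Net pay = $2138.39 − $913.68 = $1224.71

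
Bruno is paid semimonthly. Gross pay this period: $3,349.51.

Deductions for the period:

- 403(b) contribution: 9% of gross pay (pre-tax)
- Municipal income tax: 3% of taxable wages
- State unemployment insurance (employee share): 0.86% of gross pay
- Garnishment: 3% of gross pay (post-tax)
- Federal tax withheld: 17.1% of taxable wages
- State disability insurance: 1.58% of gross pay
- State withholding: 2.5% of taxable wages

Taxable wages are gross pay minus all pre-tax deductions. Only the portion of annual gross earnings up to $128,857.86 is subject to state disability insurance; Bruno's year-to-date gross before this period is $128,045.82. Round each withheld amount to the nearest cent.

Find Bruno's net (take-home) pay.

403(b) contribution: $3,349.51 × 0.09 = $301.46
Taxable wages = $3,349.51 − $301.46 = $3,048.05
State withholding: $3,048.05 × 0.025 = $76.20
Federal tax withheld: $3,048.05 × 0.171 = $521.22
Municipal income tax: $3,048.05 × 0.03 = $91.44
State unemployment insurance (employee share): $3,349.51 × 0.0086 = $28.81
State disability insurance: only $128,857.86 − $128,045.82 = $812.04 of this check is subject → $812.04 × 0.0158 = $12.83
Garnishment: $3,349.51 × 0.03 = $100.49
Total deductions = $301.46 + $76.20 + $521.22 + $91.44 + $28.81 + $12.83 + $100.49 = $1,132.45
Net pay = $3,349.51 − $1,132.45 = $2,217.06

$2,217.06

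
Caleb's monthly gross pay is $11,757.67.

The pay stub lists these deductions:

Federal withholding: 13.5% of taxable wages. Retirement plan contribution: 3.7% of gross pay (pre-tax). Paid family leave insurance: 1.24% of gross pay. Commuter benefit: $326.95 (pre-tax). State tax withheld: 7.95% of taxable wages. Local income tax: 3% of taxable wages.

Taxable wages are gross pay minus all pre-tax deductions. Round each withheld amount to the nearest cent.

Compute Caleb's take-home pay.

Commuter benefit: $326.95
Retirement plan contribution: $11,757.67 × 0.037 = $435.03
Pre-tax total = $326.95 + $435.03 = $761.98
Taxable wages = $11,757.67 − $761.98 = $10,995.69
State tax withheld: $10,995.69 × 0.0795 = $874.16
Local income tax: $10,995.69 × 0.03 = $329.87
Federal withholding: $10,995.69 × 0.135 = $1,484.42
Paid family leave insurance: $11,757.67 × 0.0124 = $145.80
Total deductions = $326.95 + $435.03 + $874.16 + $329.87 + $1,484.42 + $145.80 = $3,596.23
Net pay = $11,757.67 − $3,596.23 = $8,161.44

$8,161.44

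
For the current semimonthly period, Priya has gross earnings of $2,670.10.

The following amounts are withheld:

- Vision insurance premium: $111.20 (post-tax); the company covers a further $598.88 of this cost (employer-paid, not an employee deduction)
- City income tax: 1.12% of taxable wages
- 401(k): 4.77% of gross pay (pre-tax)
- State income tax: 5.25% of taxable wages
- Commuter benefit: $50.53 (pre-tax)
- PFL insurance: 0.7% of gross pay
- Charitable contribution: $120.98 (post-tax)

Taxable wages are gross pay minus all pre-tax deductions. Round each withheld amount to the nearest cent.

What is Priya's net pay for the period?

$2,082.59

401(k): $2,670.10 × 0.0477 = $127.36
Commuter benefit: $50.53
Pre-tax total = $127.36 + $50.53 = $177.89
Taxable wages = $2,670.10 − $177.89 = $2,492.21
State income tax: $2,492.21 × 0.0525 = $130.84
City income tax: $2,492.21 × 0.0112 = $27.91
PFL insurance: $2,670.10 × 0.007 = $18.69
Vision insurance premium: $111.20
Charitable contribution: $120.98
(Employer's $598.88 toward vision insurance premium is not withheld from the employee.)
Total deductions = $127.36 + $50.53 + $130.84 + $27.91 + $18.69 + $111.20 + $120.98 = $587.51
Net pay = $2,670.10 − $587.51 = $2,082.59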